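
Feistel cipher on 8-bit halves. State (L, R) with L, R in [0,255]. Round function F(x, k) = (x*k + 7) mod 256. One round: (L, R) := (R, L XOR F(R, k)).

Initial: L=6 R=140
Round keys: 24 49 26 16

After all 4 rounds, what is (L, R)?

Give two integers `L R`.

Round 1 (k=24): L=140 R=33
Round 2 (k=49): L=33 R=212
Round 3 (k=26): L=212 R=174
Round 4 (k=16): L=174 R=51

Answer: 174 51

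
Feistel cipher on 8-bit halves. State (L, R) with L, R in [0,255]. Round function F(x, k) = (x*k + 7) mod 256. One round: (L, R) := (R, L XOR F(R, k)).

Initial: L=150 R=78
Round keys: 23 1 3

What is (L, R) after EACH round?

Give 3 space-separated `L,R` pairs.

Round 1 (k=23): L=78 R=159
Round 2 (k=1): L=159 R=232
Round 3 (k=3): L=232 R=32

Answer: 78,159 159,232 232,32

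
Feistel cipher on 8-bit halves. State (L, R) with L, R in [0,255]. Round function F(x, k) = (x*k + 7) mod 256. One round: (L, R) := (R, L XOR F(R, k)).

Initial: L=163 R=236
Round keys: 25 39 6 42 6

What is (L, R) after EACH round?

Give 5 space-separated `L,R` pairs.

Round 1 (k=25): L=236 R=176
Round 2 (k=39): L=176 R=59
Round 3 (k=6): L=59 R=217
Round 4 (k=42): L=217 R=154
Round 5 (k=6): L=154 R=122

Answer: 236,176 176,59 59,217 217,154 154,122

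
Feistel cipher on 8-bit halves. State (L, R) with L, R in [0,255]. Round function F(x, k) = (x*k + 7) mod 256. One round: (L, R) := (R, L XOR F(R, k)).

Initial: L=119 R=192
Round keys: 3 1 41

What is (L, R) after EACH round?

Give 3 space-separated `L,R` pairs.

Answer: 192,48 48,247 247,166

Derivation:
Round 1 (k=3): L=192 R=48
Round 2 (k=1): L=48 R=247
Round 3 (k=41): L=247 R=166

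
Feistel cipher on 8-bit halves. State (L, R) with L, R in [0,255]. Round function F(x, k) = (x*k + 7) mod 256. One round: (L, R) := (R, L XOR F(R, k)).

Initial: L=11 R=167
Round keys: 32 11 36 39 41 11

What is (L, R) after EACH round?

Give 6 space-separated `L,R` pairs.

Round 1 (k=32): L=167 R=236
Round 2 (k=11): L=236 R=140
Round 3 (k=36): L=140 R=91
Round 4 (k=39): L=91 R=104
Round 5 (k=41): L=104 R=244
Round 6 (k=11): L=244 R=235

Answer: 167,236 236,140 140,91 91,104 104,244 244,235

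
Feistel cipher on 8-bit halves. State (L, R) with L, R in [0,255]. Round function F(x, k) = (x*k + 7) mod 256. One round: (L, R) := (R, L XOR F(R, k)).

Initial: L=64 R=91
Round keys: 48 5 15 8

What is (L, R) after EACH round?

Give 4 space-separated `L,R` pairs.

Round 1 (k=48): L=91 R=87
Round 2 (k=5): L=87 R=225
Round 3 (k=15): L=225 R=97
Round 4 (k=8): L=97 R=238

Answer: 91,87 87,225 225,97 97,238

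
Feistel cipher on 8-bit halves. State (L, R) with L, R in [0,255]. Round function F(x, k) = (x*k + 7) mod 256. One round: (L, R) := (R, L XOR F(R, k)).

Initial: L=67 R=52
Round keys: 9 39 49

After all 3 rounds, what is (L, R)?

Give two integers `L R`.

Round 1 (k=9): L=52 R=152
Round 2 (k=39): L=152 R=27
Round 3 (k=49): L=27 R=170

Answer: 27 170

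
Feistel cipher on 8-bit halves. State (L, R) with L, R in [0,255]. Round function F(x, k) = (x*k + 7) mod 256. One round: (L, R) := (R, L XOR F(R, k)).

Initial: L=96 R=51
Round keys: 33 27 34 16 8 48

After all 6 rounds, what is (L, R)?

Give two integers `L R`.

Round 1 (k=33): L=51 R=250
Round 2 (k=27): L=250 R=86
Round 3 (k=34): L=86 R=137
Round 4 (k=16): L=137 R=193
Round 5 (k=8): L=193 R=134
Round 6 (k=48): L=134 R=230

Answer: 134 230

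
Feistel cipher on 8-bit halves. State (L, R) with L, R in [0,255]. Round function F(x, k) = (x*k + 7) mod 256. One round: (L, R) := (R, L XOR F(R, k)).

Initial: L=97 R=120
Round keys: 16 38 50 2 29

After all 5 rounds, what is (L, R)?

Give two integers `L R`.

Answer: 238 38

Derivation:
Round 1 (k=16): L=120 R=230
Round 2 (k=38): L=230 R=83
Round 3 (k=50): L=83 R=219
Round 4 (k=2): L=219 R=238
Round 5 (k=29): L=238 R=38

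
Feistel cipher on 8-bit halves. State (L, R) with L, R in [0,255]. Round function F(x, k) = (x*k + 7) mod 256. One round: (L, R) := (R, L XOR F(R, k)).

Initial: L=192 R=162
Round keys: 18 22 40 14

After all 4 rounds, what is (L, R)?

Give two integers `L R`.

Answer: 148 4

Derivation:
Round 1 (k=18): L=162 R=171
Round 2 (k=22): L=171 R=27
Round 3 (k=40): L=27 R=148
Round 4 (k=14): L=148 R=4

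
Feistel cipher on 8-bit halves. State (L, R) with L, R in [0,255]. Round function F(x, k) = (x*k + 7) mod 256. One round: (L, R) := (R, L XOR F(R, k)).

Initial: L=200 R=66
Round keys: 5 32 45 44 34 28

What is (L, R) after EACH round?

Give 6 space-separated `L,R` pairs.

Round 1 (k=5): L=66 R=153
Round 2 (k=32): L=153 R=101
Round 3 (k=45): L=101 R=81
Round 4 (k=44): L=81 R=150
Round 5 (k=34): L=150 R=162
Round 6 (k=28): L=162 R=41

Answer: 66,153 153,101 101,81 81,150 150,162 162,41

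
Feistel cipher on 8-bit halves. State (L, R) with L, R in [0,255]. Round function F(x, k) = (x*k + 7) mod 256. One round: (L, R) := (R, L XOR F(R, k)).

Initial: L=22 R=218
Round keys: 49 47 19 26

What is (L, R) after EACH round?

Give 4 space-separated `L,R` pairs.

Round 1 (k=49): L=218 R=215
Round 2 (k=47): L=215 R=90
Round 3 (k=19): L=90 R=98
Round 4 (k=26): L=98 R=161

Answer: 218,215 215,90 90,98 98,161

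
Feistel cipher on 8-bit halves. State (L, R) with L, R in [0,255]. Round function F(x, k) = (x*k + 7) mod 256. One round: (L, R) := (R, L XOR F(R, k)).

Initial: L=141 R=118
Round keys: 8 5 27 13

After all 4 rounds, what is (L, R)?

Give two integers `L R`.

Answer: 54 154

Derivation:
Round 1 (k=8): L=118 R=58
Round 2 (k=5): L=58 R=95
Round 3 (k=27): L=95 R=54
Round 4 (k=13): L=54 R=154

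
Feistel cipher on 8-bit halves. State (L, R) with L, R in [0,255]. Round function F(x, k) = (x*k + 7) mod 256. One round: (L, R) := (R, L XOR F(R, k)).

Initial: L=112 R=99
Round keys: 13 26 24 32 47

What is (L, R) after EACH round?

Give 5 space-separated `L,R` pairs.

Round 1 (k=13): L=99 R=126
Round 2 (k=26): L=126 R=176
Round 3 (k=24): L=176 R=249
Round 4 (k=32): L=249 R=151
Round 5 (k=47): L=151 R=57

Answer: 99,126 126,176 176,249 249,151 151,57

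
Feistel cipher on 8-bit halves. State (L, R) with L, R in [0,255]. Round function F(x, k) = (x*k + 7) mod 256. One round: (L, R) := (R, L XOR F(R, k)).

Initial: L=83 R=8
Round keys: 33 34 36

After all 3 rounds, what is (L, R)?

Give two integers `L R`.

Answer: 55 159

Derivation:
Round 1 (k=33): L=8 R=92
Round 2 (k=34): L=92 R=55
Round 3 (k=36): L=55 R=159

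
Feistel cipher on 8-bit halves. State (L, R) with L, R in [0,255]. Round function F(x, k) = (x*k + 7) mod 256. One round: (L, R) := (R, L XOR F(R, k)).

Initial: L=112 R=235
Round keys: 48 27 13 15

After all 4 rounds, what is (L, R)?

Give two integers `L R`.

Round 1 (k=48): L=235 R=103
Round 2 (k=27): L=103 R=15
Round 3 (k=13): L=15 R=173
Round 4 (k=15): L=173 R=37

Answer: 173 37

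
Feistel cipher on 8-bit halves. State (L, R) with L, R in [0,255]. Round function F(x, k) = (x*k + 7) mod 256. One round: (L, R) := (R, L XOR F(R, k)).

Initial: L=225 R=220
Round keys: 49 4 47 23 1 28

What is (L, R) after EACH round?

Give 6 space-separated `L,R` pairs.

Round 1 (k=49): L=220 R=194
Round 2 (k=4): L=194 R=211
Round 3 (k=47): L=211 R=6
Round 4 (k=23): L=6 R=66
Round 5 (k=1): L=66 R=79
Round 6 (k=28): L=79 R=233

Answer: 220,194 194,211 211,6 6,66 66,79 79,233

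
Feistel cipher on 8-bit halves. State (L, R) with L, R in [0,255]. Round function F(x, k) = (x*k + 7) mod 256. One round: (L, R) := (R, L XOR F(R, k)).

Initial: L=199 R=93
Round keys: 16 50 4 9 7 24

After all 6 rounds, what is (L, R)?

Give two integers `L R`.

Answer: 92 35

Derivation:
Round 1 (k=16): L=93 R=16
Round 2 (k=50): L=16 R=122
Round 3 (k=4): L=122 R=255
Round 4 (k=9): L=255 R=132
Round 5 (k=7): L=132 R=92
Round 6 (k=24): L=92 R=35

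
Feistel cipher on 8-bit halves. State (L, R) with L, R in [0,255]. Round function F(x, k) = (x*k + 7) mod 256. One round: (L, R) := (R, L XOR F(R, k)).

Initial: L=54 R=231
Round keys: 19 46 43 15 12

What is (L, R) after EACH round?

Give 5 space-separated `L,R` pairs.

Round 1 (k=19): L=231 R=26
Round 2 (k=46): L=26 R=84
Round 3 (k=43): L=84 R=57
Round 4 (k=15): L=57 R=10
Round 5 (k=12): L=10 R=70

Answer: 231,26 26,84 84,57 57,10 10,70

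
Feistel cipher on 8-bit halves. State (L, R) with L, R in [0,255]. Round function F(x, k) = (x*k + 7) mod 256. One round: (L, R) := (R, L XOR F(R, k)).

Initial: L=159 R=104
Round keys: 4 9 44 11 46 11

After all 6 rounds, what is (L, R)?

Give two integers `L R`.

Round 1 (k=4): L=104 R=56
Round 2 (k=9): L=56 R=151
Round 3 (k=44): L=151 R=195
Round 4 (k=11): L=195 R=255
Round 5 (k=46): L=255 R=26
Round 6 (k=11): L=26 R=218

Answer: 26 218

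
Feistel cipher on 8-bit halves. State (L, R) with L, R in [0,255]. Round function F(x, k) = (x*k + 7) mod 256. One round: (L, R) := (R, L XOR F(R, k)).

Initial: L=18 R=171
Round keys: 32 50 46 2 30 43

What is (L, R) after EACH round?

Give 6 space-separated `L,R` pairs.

Round 1 (k=32): L=171 R=117
Round 2 (k=50): L=117 R=74
Round 3 (k=46): L=74 R=38
Round 4 (k=2): L=38 R=25
Round 5 (k=30): L=25 R=211
Round 6 (k=43): L=211 R=97

Answer: 171,117 117,74 74,38 38,25 25,211 211,97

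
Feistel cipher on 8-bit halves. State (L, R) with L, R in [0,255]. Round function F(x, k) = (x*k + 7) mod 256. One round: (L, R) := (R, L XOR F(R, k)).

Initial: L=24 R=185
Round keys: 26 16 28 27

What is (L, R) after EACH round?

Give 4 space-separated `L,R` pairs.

Round 1 (k=26): L=185 R=201
Round 2 (k=16): L=201 R=46
Round 3 (k=28): L=46 R=198
Round 4 (k=27): L=198 R=199

Answer: 185,201 201,46 46,198 198,199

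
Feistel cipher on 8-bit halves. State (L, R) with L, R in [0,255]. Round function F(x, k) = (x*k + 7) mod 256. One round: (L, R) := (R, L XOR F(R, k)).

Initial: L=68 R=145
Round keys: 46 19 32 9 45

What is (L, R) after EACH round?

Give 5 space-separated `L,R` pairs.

Round 1 (k=46): L=145 R=81
Round 2 (k=19): L=81 R=155
Round 3 (k=32): L=155 R=54
Round 4 (k=9): L=54 R=118
Round 5 (k=45): L=118 R=243

Answer: 145,81 81,155 155,54 54,118 118,243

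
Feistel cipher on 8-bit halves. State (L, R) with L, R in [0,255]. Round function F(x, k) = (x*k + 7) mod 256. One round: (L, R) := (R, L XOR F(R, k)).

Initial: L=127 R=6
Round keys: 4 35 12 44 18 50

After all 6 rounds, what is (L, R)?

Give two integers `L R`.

Round 1 (k=4): L=6 R=96
Round 2 (k=35): L=96 R=33
Round 3 (k=12): L=33 R=243
Round 4 (k=44): L=243 R=234
Round 5 (k=18): L=234 R=136
Round 6 (k=50): L=136 R=125

Answer: 136 125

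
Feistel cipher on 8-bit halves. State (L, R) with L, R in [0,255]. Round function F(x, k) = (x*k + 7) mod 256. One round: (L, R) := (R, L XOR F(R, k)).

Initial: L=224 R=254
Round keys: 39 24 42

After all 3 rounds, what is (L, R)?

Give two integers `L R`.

Answer: 161 40

Derivation:
Round 1 (k=39): L=254 R=89
Round 2 (k=24): L=89 R=161
Round 3 (k=42): L=161 R=40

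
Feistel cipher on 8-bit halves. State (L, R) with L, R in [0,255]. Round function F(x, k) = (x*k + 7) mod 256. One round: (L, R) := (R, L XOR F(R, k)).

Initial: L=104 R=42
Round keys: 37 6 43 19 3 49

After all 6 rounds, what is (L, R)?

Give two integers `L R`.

Answer: 175 167

Derivation:
Round 1 (k=37): L=42 R=113
Round 2 (k=6): L=113 R=135
Round 3 (k=43): L=135 R=197
Round 4 (k=19): L=197 R=33
Round 5 (k=3): L=33 R=175
Round 6 (k=49): L=175 R=167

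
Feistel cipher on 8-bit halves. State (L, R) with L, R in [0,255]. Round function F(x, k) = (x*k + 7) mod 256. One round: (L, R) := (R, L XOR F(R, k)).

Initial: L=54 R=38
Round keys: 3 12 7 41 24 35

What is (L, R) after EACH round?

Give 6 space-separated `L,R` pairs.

Answer: 38,79 79,157 157,29 29,49 49,130 130,252

Derivation:
Round 1 (k=3): L=38 R=79
Round 2 (k=12): L=79 R=157
Round 3 (k=7): L=157 R=29
Round 4 (k=41): L=29 R=49
Round 5 (k=24): L=49 R=130
Round 6 (k=35): L=130 R=252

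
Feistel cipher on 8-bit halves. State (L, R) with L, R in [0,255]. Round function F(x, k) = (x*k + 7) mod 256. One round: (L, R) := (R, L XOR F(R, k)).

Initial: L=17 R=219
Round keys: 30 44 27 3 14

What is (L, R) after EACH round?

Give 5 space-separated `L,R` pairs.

Answer: 219,160 160,92 92,27 27,4 4,36

Derivation:
Round 1 (k=30): L=219 R=160
Round 2 (k=44): L=160 R=92
Round 3 (k=27): L=92 R=27
Round 4 (k=3): L=27 R=4
Round 5 (k=14): L=4 R=36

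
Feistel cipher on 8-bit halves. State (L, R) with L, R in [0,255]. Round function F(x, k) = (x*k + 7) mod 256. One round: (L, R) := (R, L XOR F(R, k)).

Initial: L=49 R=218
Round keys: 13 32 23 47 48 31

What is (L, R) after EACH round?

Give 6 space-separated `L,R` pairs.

Round 1 (k=13): L=218 R=40
Round 2 (k=32): L=40 R=221
Round 3 (k=23): L=221 R=202
Round 4 (k=47): L=202 R=192
Round 5 (k=48): L=192 R=205
Round 6 (k=31): L=205 R=26

Answer: 218,40 40,221 221,202 202,192 192,205 205,26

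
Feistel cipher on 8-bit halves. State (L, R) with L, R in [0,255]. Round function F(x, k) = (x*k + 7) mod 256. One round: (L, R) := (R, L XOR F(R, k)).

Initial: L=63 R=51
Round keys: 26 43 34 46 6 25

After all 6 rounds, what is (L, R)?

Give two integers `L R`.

Round 1 (k=26): L=51 R=10
Round 2 (k=43): L=10 R=134
Round 3 (k=34): L=134 R=217
Round 4 (k=46): L=217 R=131
Round 5 (k=6): L=131 R=192
Round 6 (k=25): L=192 R=68

Answer: 192 68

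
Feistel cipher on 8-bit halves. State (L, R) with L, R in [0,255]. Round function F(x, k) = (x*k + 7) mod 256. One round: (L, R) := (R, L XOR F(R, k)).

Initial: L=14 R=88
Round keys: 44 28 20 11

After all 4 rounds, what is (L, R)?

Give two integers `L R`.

Round 1 (k=44): L=88 R=41
Round 2 (k=28): L=41 R=219
Round 3 (k=20): L=219 R=10
Round 4 (k=11): L=10 R=174

Answer: 10 174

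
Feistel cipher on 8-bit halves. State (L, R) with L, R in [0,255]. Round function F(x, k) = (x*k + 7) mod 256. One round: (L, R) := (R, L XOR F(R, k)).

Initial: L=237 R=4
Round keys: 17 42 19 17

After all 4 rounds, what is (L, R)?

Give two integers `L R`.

Answer: 234 214

Derivation:
Round 1 (k=17): L=4 R=166
Round 2 (k=42): L=166 R=71
Round 3 (k=19): L=71 R=234
Round 4 (k=17): L=234 R=214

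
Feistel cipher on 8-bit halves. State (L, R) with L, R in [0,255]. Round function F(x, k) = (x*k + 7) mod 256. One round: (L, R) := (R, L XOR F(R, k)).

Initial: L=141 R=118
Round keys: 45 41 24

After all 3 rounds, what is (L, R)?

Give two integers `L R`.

Round 1 (k=45): L=118 R=72
Round 2 (k=41): L=72 R=249
Round 3 (k=24): L=249 R=23

Answer: 249 23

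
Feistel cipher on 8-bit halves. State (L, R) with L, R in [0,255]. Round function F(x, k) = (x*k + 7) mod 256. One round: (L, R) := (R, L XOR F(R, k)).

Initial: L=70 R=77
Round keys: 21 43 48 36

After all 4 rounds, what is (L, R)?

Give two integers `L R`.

Round 1 (k=21): L=77 R=30
Round 2 (k=43): L=30 R=92
Round 3 (k=48): L=92 R=89
Round 4 (k=36): L=89 R=215

Answer: 89 215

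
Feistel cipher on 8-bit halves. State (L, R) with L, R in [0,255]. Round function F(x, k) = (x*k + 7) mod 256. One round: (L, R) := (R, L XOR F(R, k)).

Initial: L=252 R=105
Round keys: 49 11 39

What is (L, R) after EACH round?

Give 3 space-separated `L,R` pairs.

Round 1 (k=49): L=105 R=220
Round 2 (k=11): L=220 R=18
Round 3 (k=39): L=18 R=25

Answer: 105,220 220,18 18,25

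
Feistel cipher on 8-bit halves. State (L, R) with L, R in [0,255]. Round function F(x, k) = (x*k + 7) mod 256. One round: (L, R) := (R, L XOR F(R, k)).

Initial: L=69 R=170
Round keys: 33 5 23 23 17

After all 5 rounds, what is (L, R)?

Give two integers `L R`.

Answer: 140 25

Derivation:
Round 1 (k=33): L=170 R=180
Round 2 (k=5): L=180 R=33
Round 3 (k=23): L=33 R=74
Round 4 (k=23): L=74 R=140
Round 5 (k=17): L=140 R=25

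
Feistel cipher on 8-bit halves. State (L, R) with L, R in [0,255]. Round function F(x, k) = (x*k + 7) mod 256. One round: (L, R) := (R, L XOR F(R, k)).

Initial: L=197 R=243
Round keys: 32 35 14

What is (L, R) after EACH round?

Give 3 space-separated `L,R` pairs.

Round 1 (k=32): L=243 R=162
Round 2 (k=35): L=162 R=222
Round 3 (k=14): L=222 R=137

Answer: 243,162 162,222 222,137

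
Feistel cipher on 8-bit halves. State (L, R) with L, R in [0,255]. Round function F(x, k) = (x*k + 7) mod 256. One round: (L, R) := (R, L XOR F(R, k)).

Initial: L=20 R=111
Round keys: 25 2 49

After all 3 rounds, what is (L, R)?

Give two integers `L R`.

Round 1 (k=25): L=111 R=202
Round 2 (k=2): L=202 R=244
Round 3 (k=49): L=244 R=113

Answer: 244 113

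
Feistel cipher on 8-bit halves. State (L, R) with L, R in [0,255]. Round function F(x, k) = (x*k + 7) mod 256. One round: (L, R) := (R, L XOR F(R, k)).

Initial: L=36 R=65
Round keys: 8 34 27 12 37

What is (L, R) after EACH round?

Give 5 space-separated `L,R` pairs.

Round 1 (k=8): L=65 R=43
Round 2 (k=34): L=43 R=252
Round 3 (k=27): L=252 R=176
Round 4 (k=12): L=176 R=187
Round 5 (k=37): L=187 R=190

Answer: 65,43 43,252 252,176 176,187 187,190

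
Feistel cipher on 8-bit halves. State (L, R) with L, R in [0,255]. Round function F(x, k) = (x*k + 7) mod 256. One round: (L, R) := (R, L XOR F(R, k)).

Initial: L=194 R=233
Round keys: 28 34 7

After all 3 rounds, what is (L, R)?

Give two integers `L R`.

Round 1 (k=28): L=233 R=65
Round 2 (k=34): L=65 R=64
Round 3 (k=7): L=64 R=134

Answer: 64 134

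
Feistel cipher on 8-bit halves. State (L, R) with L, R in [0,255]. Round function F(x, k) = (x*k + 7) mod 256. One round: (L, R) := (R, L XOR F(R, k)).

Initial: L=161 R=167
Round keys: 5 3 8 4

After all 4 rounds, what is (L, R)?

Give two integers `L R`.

Answer: 148 56

Derivation:
Round 1 (k=5): L=167 R=235
Round 2 (k=3): L=235 R=111
Round 3 (k=8): L=111 R=148
Round 4 (k=4): L=148 R=56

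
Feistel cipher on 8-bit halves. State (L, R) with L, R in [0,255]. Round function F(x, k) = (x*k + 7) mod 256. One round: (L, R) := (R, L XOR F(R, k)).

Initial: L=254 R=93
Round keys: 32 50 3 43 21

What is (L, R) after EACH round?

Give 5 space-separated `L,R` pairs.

Answer: 93,89 89,52 52,250 250,49 49,246

Derivation:
Round 1 (k=32): L=93 R=89
Round 2 (k=50): L=89 R=52
Round 3 (k=3): L=52 R=250
Round 4 (k=43): L=250 R=49
Round 5 (k=21): L=49 R=246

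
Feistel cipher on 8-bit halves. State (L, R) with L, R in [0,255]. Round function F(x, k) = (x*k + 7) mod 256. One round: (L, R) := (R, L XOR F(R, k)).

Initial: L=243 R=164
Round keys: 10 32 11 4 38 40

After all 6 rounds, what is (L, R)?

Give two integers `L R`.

Answer: 43 203

Derivation:
Round 1 (k=10): L=164 R=156
Round 2 (k=32): L=156 R=35
Round 3 (k=11): L=35 R=20
Round 4 (k=4): L=20 R=116
Round 5 (k=38): L=116 R=43
Round 6 (k=40): L=43 R=203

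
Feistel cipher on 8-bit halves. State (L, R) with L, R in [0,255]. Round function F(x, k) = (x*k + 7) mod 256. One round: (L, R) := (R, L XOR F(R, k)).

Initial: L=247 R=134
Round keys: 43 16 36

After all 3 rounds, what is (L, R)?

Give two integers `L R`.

Answer: 97 213

Derivation:
Round 1 (k=43): L=134 R=126
Round 2 (k=16): L=126 R=97
Round 3 (k=36): L=97 R=213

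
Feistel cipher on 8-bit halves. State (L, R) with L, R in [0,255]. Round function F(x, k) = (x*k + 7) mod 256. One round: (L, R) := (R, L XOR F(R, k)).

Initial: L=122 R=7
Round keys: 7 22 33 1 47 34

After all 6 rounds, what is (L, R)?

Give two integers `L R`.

Answer: 234 47

Derivation:
Round 1 (k=7): L=7 R=66
Round 2 (k=22): L=66 R=180
Round 3 (k=33): L=180 R=121
Round 4 (k=1): L=121 R=52
Round 5 (k=47): L=52 R=234
Round 6 (k=34): L=234 R=47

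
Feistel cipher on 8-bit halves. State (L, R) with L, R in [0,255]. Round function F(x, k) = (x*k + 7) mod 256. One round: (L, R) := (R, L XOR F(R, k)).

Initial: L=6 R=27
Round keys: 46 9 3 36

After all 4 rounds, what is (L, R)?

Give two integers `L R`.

Answer: 89 182

Derivation:
Round 1 (k=46): L=27 R=231
Round 2 (k=9): L=231 R=61
Round 3 (k=3): L=61 R=89
Round 4 (k=36): L=89 R=182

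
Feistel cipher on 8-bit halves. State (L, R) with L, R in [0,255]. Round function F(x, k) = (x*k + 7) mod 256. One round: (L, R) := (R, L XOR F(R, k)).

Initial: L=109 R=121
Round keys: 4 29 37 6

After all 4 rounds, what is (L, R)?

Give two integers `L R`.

Round 1 (k=4): L=121 R=134
Round 2 (k=29): L=134 R=76
Round 3 (k=37): L=76 R=133
Round 4 (k=6): L=133 R=105

Answer: 133 105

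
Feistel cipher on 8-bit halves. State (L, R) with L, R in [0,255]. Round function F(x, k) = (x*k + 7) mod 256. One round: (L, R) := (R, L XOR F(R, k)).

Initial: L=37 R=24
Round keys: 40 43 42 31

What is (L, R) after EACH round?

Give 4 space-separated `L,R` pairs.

Round 1 (k=40): L=24 R=226
Round 2 (k=43): L=226 R=229
Round 3 (k=42): L=229 R=123
Round 4 (k=31): L=123 R=9

Answer: 24,226 226,229 229,123 123,9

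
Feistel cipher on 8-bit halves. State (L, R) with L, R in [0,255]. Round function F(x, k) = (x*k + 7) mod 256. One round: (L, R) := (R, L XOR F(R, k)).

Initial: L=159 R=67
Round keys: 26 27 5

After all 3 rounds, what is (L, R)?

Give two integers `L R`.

Answer: 150 191

Derivation:
Round 1 (k=26): L=67 R=74
Round 2 (k=27): L=74 R=150
Round 3 (k=5): L=150 R=191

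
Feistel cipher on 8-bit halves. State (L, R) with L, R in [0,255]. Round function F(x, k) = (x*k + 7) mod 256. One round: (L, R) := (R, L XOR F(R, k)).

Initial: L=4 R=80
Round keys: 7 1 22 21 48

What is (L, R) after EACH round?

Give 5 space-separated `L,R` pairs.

Answer: 80,51 51,106 106,16 16,61 61,103

Derivation:
Round 1 (k=7): L=80 R=51
Round 2 (k=1): L=51 R=106
Round 3 (k=22): L=106 R=16
Round 4 (k=21): L=16 R=61
Round 5 (k=48): L=61 R=103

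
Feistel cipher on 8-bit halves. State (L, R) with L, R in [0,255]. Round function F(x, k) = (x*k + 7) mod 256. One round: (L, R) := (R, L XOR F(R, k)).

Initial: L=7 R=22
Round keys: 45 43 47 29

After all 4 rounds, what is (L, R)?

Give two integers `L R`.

Round 1 (k=45): L=22 R=226
Round 2 (k=43): L=226 R=235
Round 3 (k=47): L=235 R=206
Round 4 (k=29): L=206 R=182

Answer: 206 182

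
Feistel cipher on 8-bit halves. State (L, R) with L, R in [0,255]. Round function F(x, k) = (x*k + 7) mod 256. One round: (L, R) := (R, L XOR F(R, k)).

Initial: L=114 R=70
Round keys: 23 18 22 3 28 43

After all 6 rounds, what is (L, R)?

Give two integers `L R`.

Round 1 (k=23): L=70 R=35
Round 2 (k=18): L=35 R=59
Round 3 (k=22): L=59 R=58
Round 4 (k=3): L=58 R=142
Round 5 (k=28): L=142 R=181
Round 6 (k=43): L=181 R=224

Answer: 181 224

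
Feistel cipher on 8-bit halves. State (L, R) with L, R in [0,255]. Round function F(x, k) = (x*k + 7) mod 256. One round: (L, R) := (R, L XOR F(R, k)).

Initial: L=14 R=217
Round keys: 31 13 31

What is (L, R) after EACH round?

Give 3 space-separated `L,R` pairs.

Round 1 (k=31): L=217 R=64
Round 2 (k=13): L=64 R=158
Round 3 (k=31): L=158 R=105

Answer: 217,64 64,158 158,105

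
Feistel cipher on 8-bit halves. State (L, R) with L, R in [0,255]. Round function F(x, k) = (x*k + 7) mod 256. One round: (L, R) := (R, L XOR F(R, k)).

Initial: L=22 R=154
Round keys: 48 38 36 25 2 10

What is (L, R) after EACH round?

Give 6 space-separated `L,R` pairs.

Round 1 (k=48): L=154 R=241
Round 2 (k=38): L=241 R=87
Round 3 (k=36): L=87 R=178
Round 4 (k=25): L=178 R=62
Round 5 (k=2): L=62 R=49
Round 6 (k=10): L=49 R=207

Answer: 154,241 241,87 87,178 178,62 62,49 49,207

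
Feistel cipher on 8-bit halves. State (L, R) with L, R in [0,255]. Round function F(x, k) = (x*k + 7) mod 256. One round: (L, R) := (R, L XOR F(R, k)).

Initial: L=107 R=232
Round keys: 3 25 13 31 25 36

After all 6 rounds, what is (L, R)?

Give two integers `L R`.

Round 1 (k=3): L=232 R=212
Round 2 (k=25): L=212 R=83
Round 3 (k=13): L=83 R=234
Round 4 (k=31): L=234 R=14
Round 5 (k=25): L=14 R=143
Round 6 (k=36): L=143 R=45

Answer: 143 45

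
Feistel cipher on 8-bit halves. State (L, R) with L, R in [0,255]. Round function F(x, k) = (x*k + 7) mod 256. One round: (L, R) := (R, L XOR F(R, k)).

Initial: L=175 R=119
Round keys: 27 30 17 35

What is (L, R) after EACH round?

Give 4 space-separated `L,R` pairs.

Answer: 119,59 59,134 134,214 214,207

Derivation:
Round 1 (k=27): L=119 R=59
Round 2 (k=30): L=59 R=134
Round 3 (k=17): L=134 R=214
Round 4 (k=35): L=214 R=207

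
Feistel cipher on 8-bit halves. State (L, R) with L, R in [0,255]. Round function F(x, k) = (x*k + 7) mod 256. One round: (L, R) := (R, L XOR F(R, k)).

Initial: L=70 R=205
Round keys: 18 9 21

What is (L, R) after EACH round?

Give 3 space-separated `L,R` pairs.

Round 1 (k=18): L=205 R=55
Round 2 (k=9): L=55 R=59
Round 3 (k=21): L=59 R=233

Answer: 205,55 55,59 59,233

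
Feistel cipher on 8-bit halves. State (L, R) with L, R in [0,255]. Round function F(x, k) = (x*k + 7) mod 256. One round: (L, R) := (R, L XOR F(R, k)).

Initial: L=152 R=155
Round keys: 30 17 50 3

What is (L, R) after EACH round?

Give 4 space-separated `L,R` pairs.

Round 1 (k=30): L=155 R=169
Round 2 (k=17): L=169 R=219
Round 3 (k=50): L=219 R=100
Round 4 (k=3): L=100 R=232

Answer: 155,169 169,219 219,100 100,232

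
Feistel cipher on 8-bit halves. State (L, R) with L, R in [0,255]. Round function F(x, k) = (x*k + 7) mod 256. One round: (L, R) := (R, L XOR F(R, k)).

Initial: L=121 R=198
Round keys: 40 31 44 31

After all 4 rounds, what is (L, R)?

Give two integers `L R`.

Answer: 85 173

Derivation:
Round 1 (k=40): L=198 R=142
Round 2 (k=31): L=142 R=255
Round 3 (k=44): L=255 R=85
Round 4 (k=31): L=85 R=173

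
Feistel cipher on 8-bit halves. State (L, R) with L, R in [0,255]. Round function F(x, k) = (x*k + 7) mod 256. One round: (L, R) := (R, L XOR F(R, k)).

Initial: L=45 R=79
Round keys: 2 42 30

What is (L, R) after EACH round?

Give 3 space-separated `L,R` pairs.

Answer: 79,136 136,24 24,95

Derivation:
Round 1 (k=2): L=79 R=136
Round 2 (k=42): L=136 R=24
Round 3 (k=30): L=24 R=95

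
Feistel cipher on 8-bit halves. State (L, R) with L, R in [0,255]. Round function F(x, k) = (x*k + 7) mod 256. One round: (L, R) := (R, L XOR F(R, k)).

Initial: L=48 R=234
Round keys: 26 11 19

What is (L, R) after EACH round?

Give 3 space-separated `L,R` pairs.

Answer: 234,251 251,58 58,174

Derivation:
Round 1 (k=26): L=234 R=251
Round 2 (k=11): L=251 R=58
Round 3 (k=19): L=58 R=174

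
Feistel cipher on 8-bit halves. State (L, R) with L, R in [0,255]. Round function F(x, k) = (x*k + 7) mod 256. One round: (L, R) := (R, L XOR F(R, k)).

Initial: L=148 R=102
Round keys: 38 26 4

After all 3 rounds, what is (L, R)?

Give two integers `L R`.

Answer: 11 140

Derivation:
Round 1 (k=38): L=102 R=191
Round 2 (k=26): L=191 R=11
Round 3 (k=4): L=11 R=140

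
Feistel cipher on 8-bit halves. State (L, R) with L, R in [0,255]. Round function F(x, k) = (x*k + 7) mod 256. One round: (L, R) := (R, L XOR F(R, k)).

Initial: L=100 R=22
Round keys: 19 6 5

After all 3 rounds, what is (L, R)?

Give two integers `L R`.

Round 1 (k=19): L=22 R=205
Round 2 (k=6): L=205 R=195
Round 3 (k=5): L=195 R=27

Answer: 195 27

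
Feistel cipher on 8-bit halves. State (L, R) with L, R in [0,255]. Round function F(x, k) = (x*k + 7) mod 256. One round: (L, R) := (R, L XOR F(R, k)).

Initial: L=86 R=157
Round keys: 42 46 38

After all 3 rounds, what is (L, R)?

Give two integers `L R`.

Answer: 4 0

Derivation:
Round 1 (k=42): L=157 R=159
Round 2 (k=46): L=159 R=4
Round 3 (k=38): L=4 R=0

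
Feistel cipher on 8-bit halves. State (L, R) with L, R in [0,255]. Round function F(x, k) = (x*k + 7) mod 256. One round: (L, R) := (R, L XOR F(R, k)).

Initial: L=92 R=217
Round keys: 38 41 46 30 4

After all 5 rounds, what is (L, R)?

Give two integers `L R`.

Answer: 182 155

Derivation:
Round 1 (k=38): L=217 R=97
Round 2 (k=41): L=97 R=73
Round 3 (k=46): L=73 R=68
Round 4 (k=30): L=68 R=182
Round 5 (k=4): L=182 R=155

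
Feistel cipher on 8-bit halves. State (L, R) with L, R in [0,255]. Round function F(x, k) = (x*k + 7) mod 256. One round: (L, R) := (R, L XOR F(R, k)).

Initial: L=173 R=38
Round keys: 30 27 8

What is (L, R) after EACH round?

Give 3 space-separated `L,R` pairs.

Answer: 38,214 214,191 191,41

Derivation:
Round 1 (k=30): L=38 R=214
Round 2 (k=27): L=214 R=191
Round 3 (k=8): L=191 R=41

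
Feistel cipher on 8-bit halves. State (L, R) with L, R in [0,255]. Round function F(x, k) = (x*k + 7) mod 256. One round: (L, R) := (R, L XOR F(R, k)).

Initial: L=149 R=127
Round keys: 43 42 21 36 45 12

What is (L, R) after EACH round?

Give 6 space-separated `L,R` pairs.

Answer: 127,201 201,126 126,148 148,169 169,40 40,78

Derivation:
Round 1 (k=43): L=127 R=201
Round 2 (k=42): L=201 R=126
Round 3 (k=21): L=126 R=148
Round 4 (k=36): L=148 R=169
Round 5 (k=45): L=169 R=40
Round 6 (k=12): L=40 R=78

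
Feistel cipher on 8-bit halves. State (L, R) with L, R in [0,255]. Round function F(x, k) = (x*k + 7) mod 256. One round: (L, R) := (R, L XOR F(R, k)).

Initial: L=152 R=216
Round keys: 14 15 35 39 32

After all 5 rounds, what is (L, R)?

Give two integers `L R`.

Round 1 (k=14): L=216 R=79
Round 2 (k=15): L=79 R=112
Round 3 (k=35): L=112 R=24
Round 4 (k=39): L=24 R=223
Round 5 (k=32): L=223 R=255

Answer: 223 255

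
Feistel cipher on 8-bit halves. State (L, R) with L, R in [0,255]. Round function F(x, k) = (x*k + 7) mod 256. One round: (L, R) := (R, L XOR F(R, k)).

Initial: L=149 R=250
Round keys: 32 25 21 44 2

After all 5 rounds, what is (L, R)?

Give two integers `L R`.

Answer: 68 43

Derivation:
Round 1 (k=32): L=250 R=210
Round 2 (k=25): L=210 R=115
Round 3 (k=21): L=115 R=164
Round 4 (k=44): L=164 R=68
Round 5 (k=2): L=68 R=43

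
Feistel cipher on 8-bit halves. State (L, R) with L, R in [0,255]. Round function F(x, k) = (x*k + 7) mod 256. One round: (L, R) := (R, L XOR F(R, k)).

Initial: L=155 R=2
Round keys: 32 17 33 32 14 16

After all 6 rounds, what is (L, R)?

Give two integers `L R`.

Answer: 15 209

Derivation:
Round 1 (k=32): L=2 R=220
Round 2 (k=17): L=220 R=161
Round 3 (k=33): L=161 R=20
Round 4 (k=32): L=20 R=38
Round 5 (k=14): L=38 R=15
Round 6 (k=16): L=15 R=209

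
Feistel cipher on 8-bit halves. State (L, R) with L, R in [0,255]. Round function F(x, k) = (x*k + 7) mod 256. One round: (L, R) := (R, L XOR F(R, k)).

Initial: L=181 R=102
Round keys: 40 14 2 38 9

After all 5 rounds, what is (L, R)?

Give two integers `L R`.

Answer: 156 80

Derivation:
Round 1 (k=40): L=102 R=66
Round 2 (k=14): L=66 R=197
Round 3 (k=2): L=197 R=211
Round 4 (k=38): L=211 R=156
Round 5 (k=9): L=156 R=80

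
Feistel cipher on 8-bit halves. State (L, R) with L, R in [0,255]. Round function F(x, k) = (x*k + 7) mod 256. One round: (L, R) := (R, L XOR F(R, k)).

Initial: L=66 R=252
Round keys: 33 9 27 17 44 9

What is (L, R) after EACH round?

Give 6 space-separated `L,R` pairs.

Answer: 252,193 193,44 44,106 106,61 61,233 233,5

Derivation:
Round 1 (k=33): L=252 R=193
Round 2 (k=9): L=193 R=44
Round 3 (k=27): L=44 R=106
Round 4 (k=17): L=106 R=61
Round 5 (k=44): L=61 R=233
Round 6 (k=9): L=233 R=5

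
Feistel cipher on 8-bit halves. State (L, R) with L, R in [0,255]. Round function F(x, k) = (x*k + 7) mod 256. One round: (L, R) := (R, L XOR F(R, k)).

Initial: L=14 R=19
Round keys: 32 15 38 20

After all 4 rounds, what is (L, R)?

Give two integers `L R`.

Round 1 (k=32): L=19 R=105
Round 2 (k=15): L=105 R=61
Round 3 (k=38): L=61 R=124
Round 4 (k=20): L=124 R=138

Answer: 124 138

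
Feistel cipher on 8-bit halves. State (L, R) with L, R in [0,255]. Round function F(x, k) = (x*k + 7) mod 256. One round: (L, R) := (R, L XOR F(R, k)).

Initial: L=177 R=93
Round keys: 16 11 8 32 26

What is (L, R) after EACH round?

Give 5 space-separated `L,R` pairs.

Round 1 (k=16): L=93 R=102
Round 2 (k=11): L=102 R=52
Round 3 (k=8): L=52 R=193
Round 4 (k=32): L=193 R=19
Round 5 (k=26): L=19 R=52

Answer: 93,102 102,52 52,193 193,19 19,52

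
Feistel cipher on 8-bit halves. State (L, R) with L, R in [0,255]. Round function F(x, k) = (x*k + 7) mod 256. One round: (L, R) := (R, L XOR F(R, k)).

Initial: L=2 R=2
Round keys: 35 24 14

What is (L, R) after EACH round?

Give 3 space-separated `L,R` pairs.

Answer: 2,79 79,109 109,178

Derivation:
Round 1 (k=35): L=2 R=79
Round 2 (k=24): L=79 R=109
Round 3 (k=14): L=109 R=178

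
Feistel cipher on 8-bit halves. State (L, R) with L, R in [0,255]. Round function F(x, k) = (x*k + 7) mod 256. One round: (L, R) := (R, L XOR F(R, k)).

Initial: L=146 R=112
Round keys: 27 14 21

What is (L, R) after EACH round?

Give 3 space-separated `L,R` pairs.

Answer: 112,69 69,189 189,205

Derivation:
Round 1 (k=27): L=112 R=69
Round 2 (k=14): L=69 R=189
Round 3 (k=21): L=189 R=205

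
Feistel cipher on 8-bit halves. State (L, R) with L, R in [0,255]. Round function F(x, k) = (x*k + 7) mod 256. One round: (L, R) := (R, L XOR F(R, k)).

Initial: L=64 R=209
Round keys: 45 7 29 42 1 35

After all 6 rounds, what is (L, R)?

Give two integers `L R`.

Round 1 (k=45): L=209 R=132
Round 2 (k=7): L=132 R=114
Round 3 (k=29): L=114 R=117
Round 4 (k=42): L=117 R=75
Round 5 (k=1): L=75 R=39
Round 6 (k=35): L=39 R=23

Answer: 39 23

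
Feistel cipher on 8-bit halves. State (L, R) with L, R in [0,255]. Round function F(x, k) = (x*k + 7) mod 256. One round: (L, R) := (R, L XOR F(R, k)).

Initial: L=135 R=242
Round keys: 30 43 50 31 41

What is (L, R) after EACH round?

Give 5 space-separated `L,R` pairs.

Round 1 (k=30): L=242 R=228
Round 2 (k=43): L=228 R=161
Round 3 (k=50): L=161 R=157
Round 4 (k=31): L=157 R=171
Round 5 (k=41): L=171 R=247

Answer: 242,228 228,161 161,157 157,171 171,247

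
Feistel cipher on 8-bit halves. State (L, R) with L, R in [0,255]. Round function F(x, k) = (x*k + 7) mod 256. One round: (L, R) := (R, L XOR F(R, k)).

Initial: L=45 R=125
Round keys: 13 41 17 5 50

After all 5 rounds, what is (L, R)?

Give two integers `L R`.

Answer: 113 108

Derivation:
Round 1 (k=13): L=125 R=77
Round 2 (k=41): L=77 R=33
Round 3 (k=17): L=33 R=117
Round 4 (k=5): L=117 R=113
Round 5 (k=50): L=113 R=108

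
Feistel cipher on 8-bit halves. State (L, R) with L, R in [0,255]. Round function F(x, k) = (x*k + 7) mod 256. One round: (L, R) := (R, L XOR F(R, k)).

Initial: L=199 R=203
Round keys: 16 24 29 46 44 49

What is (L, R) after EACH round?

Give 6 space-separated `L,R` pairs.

Answer: 203,112 112,76 76,211 211,189 189,80 80,234

Derivation:
Round 1 (k=16): L=203 R=112
Round 2 (k=24): L=112 R=76
Round 3 (k=29): L=76 R=211
Round 4 (k=46): L=211 R=189
Round 5 (k=44): L=189 R=80
Round 6 (k=49): L=80 R=234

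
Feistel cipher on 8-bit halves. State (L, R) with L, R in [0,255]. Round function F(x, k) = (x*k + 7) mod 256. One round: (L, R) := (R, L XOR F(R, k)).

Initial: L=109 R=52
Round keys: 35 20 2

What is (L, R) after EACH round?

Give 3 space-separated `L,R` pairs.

Round 1 (k=35): L=52 R=78
Round 2 (k=20): L=78 R=43
Round 3 (k=2): L=43 R=19

Answer: 52,78 78,43 43,19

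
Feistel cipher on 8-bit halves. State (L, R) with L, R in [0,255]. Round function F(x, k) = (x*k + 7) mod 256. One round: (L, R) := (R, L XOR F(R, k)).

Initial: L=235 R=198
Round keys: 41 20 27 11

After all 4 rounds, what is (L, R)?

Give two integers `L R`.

Round 1 (k=41): L=198 R=86
Round 2 (k=20): L=86 R=121
Round 3 (k=27): L=121 R=156
Round 4 (k=11): L=156 R=194

Answer: 156 194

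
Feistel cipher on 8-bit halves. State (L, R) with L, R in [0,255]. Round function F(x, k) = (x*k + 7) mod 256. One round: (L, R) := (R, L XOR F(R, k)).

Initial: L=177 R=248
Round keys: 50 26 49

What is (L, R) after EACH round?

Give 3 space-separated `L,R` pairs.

Answer: 248,198 198,219 219,52

Derivation:
Round 1 (k=50): L=248 R=198
Round 2 (k=26): L=198 R=219
Round 3 (k=49): L=219 R=52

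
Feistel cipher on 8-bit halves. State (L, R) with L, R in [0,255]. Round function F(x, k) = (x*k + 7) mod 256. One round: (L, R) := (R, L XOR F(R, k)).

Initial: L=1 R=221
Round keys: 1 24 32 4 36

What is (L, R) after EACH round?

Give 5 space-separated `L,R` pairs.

Answer: 221,229 229,162 162,162 162,45 45,249

Derivation:
Round 1 (k=1): L=221 R=229
Round 2 (k=24): L=229 R=162
Round 3 (k=32): L=162 R=162
Round 4 (k=4): L=162 R=45
Round 5 (k=36): L=45 R=249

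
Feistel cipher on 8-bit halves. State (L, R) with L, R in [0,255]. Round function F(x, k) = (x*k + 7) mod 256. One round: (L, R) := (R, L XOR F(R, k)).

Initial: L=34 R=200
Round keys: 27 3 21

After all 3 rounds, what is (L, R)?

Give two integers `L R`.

Answer: 118 136

Derivation:
Round 1 (k=27): L=200 R=61
Round 2 (k=3): L=61 R=118
Round 3 (k=21): L=118 R=136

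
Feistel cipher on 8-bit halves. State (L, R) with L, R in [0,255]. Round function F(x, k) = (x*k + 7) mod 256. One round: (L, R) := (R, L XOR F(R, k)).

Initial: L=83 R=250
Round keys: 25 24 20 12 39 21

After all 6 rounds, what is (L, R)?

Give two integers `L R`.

Round 1 (k=25): L=250 R=34
Round 2 (k=24): L=34 R=205
Round 3 (k=20): L=205 R=41
Round 4 (k=12): L=41 R=62
Round 5 (k=39): L=62 R=80
Round 6 (k=21): L=80 R=169

Answer: 80 169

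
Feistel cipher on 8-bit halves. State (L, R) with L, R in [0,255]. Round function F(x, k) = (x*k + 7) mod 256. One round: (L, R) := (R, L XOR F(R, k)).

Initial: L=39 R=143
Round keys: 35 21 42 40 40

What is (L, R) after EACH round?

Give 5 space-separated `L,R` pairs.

Round 1 (k=35): L=143 R=179
Round 2 (k=21): L=179 R=57
Round 3 (k=42): L=57 R=210
Round 4 (k=40): L=210 R=238
Round 5 (k=40): L=238 R=229

Answer: 143,179 179,57 57,210 210,238 238,229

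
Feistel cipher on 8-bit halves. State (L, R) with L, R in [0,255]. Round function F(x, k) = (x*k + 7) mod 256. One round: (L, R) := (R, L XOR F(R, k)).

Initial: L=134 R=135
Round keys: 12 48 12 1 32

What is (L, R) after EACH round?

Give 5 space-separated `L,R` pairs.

Answer: 135,221 221,240 240,154 154,81 81,189

Derivation:
Round 1 (k=12): L=135 R=221
Round 2 (k=48): L=221 R=240
Round 3 (k=12): L=240 R=154
Round 4 (k=1): L=154 R=81
Round 5 (k=32): L=81 R=189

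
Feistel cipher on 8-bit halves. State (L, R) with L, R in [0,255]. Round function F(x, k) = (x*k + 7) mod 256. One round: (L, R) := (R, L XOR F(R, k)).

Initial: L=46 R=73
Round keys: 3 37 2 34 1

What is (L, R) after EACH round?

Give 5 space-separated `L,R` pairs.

Answer: 73,204 204,202 202,87 87,95 95,49

Derivation:
Round 1 (k=3): L=73 R=204
Round 2 (k=37): L=204 R=202
Round 3 (k=2): L=202 R=87
Round 4 (k=34): L=87 R=95
Round 5 (k=1): L=95 R=49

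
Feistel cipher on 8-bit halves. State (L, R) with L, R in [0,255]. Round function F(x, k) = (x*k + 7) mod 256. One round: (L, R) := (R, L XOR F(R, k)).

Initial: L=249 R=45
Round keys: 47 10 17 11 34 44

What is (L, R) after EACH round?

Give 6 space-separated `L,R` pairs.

Answer: 45,179 179,40 40,28 28,19 19,145 145,224

Derivation:
Round 1 (k=47): L=45 R=179
Round 2 (k=10): L=179 R=40
Round 3 (k=17): L=40 R=28
Round 4 (k=11): L=28 R=19
Round 5 (k=34): L=19 R=145
Round 6 (k=44): L=145 R=224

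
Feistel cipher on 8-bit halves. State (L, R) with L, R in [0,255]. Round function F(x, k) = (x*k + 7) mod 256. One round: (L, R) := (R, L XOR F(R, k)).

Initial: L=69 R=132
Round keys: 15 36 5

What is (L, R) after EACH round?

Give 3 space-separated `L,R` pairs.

Round 1 (k=15): L=132 R=134
Round 2 (k=36): L=134 R=91
Round 3 (k=5): L=91 R=72

Answer: 132,134 134,91 91,72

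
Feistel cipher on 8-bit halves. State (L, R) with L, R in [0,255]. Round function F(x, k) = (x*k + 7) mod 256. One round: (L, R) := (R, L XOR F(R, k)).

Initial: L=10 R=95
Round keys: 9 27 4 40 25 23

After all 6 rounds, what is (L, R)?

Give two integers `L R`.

Round 1 (k=9): L=95 R=84
Round 2 (k=27): L=84 R=188
Round 3 (k=4): L=188 R=163
Round 4 (k=40): L=163 R=195
Round 5 (k=25): L=195 R=177
Round 6 (k=23): L=177 R=45

Answer: 177 45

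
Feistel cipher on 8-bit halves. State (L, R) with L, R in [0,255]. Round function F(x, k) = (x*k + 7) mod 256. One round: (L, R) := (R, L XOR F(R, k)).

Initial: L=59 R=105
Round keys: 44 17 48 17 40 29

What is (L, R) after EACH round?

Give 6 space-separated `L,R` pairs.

Round 1 (k=44): L=105 R=40
Round 2 (k=17): L=40 R=198
Round 3 (k=48): L=198 R=15
Round 4 (k=17): L=15 R=192
Round 5 (k=40): L=192 R=8
Round 6 (k=29): L=8 R=47

Answer: 105,40 40,198 198,15 15,192 192,8 8,47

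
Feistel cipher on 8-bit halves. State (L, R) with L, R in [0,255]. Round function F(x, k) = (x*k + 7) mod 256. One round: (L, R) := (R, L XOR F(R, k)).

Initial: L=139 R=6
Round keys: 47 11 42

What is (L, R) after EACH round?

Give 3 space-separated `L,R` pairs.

Answer: 6,170 170,83 83,15

Derivation:
Round 1 (k=47): L=6 R=170
Round 2 (k=11): L=170 R=83
Round 3 (k=42): L=83 R=15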